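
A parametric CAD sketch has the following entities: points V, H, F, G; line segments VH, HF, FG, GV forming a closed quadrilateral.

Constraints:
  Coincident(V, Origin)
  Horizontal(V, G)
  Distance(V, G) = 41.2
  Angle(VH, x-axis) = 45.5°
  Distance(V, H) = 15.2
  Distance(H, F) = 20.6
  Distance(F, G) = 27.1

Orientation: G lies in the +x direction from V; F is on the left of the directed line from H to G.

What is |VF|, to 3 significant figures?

35.7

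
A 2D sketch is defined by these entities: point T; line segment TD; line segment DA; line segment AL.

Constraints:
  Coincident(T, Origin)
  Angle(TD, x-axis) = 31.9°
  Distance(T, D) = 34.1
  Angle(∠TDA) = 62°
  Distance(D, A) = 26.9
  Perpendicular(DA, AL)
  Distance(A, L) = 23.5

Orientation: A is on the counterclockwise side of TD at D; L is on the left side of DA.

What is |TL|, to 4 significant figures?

12.74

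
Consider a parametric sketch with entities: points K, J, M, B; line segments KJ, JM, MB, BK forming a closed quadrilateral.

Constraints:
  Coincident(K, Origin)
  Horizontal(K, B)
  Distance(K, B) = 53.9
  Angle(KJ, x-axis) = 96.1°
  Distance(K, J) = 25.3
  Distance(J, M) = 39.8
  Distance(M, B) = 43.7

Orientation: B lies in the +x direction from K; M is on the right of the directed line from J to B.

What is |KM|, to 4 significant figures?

16.79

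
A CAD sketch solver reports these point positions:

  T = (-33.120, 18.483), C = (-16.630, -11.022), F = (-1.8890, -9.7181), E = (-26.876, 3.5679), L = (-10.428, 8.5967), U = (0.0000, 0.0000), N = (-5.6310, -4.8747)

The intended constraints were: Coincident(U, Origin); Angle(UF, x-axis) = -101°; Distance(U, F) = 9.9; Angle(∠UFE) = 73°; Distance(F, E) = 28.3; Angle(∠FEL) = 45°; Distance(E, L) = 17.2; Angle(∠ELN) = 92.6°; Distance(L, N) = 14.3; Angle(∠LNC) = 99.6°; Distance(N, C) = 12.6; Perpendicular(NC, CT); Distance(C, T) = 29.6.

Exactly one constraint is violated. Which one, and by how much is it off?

Distance(C, T) = 29.6 — off by 4.20.

U = (0.00, 0.00) ✓; UF at -101.0° ✓; |UF| = 9.900 ✓; ∠UFE = 73.00° ✓; |FE| = 28.30 ✓; ∠FEL = 45.00° ✓; |EL| = 17.20 ✓; ∠ELN = 92.60° ✓; |LN| = 14.30 ✓; ∠LNC = 99.60° ✓; |NC| = 12.60 ✓; ∠(NC, CT) = 90.00° ✓; |CT| = 33.80 ✗.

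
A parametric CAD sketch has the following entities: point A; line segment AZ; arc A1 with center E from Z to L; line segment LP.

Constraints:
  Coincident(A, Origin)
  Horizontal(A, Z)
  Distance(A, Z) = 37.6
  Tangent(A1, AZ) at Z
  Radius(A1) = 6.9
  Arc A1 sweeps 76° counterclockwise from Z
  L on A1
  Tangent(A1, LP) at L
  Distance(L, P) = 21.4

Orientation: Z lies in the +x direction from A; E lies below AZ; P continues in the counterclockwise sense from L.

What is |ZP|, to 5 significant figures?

28.578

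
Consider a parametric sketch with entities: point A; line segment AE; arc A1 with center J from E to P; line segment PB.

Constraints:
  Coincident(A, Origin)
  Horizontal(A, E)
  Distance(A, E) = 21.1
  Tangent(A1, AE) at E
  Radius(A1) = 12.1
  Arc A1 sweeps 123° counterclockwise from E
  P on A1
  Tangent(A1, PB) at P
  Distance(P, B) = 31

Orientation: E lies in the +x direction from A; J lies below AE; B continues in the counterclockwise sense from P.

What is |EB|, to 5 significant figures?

45.194

On A1, E sits at bearing 90° from J; a 123° counterclockwise sweep puts P at bearing 213°, so P = J + 12.1·(cos 213°, sin 213°) = (10.952, -18.690). Since A1 is tangent to PB there, JP ⟂ PB, so PB runs along (−sin 213°, cos 213°); with |PB| = 31.0, B = (27.836, -44.689). Then |EB| = |B − E| = 45.194.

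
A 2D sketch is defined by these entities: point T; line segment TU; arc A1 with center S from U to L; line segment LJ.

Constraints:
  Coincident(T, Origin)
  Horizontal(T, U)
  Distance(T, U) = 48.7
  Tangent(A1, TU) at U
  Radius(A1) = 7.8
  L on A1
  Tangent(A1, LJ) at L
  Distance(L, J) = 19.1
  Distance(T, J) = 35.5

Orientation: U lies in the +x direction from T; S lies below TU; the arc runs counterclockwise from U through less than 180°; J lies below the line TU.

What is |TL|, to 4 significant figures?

42.71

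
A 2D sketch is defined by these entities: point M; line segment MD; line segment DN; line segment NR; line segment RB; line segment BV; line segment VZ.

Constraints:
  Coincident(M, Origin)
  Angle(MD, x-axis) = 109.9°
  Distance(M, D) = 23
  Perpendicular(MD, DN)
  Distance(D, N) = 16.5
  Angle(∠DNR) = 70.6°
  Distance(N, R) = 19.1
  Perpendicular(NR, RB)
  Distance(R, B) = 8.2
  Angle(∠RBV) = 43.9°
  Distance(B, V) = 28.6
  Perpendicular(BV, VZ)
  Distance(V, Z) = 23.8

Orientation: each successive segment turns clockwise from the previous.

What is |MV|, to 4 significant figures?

34.53

NR ⟂ RB, so RB runs at -179.5°; with |RB| = 8.2, B = (-0.3470, 8.072). ∠RBV = 43.9° gives BV at 44.40° from the x-axis; with |BV| = 28.6, V = (20.09, 28.08). Then |MV| = |V − M| = 34.53.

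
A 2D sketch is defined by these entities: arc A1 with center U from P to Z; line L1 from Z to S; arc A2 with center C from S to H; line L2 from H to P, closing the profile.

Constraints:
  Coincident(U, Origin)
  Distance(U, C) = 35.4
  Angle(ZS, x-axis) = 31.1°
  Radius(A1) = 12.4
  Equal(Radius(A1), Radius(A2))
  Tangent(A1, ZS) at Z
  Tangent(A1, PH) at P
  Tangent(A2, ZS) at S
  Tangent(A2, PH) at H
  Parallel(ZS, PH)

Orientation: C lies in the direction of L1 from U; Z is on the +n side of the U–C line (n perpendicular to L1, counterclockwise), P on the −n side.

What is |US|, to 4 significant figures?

37.51

The slot axis is L1's direction at 31.1°, so u = (cos 31.1°, sin 31.1°) = (0.8563, 0.5165) and n = (−sin 31.1°, cos 31.1°) = (-0.5165, 0.8563). U is at the origin and C lies 35.4 along u from U, so C = 35.4·u = (30.31, 18.29). Tangency of A1 to both parallel lines with radius 12.4 puts Z and P at U ± 12.4·n: Z = (-6.405, 10.62), P = (6.405, -10.62). Equal radii place S and H the same way about C: S = C + 12.4·n = (23.91, 28.90), H = C − 12.4·n = (36.72, 7.668). Then |US| = |S − U| = 37.51.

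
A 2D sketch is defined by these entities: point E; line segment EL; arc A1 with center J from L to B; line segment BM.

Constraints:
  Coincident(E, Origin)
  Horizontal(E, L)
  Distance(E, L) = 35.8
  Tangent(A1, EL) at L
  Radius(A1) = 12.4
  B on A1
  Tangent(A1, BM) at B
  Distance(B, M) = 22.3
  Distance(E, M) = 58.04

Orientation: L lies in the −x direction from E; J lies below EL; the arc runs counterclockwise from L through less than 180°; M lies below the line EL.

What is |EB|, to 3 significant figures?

50.1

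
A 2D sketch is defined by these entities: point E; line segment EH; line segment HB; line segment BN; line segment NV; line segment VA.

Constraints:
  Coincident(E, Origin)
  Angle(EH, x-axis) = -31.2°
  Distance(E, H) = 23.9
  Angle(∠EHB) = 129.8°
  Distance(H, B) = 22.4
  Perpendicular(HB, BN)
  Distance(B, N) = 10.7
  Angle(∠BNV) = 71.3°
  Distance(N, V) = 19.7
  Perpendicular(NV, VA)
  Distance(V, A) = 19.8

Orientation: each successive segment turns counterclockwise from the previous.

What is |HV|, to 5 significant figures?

5.7625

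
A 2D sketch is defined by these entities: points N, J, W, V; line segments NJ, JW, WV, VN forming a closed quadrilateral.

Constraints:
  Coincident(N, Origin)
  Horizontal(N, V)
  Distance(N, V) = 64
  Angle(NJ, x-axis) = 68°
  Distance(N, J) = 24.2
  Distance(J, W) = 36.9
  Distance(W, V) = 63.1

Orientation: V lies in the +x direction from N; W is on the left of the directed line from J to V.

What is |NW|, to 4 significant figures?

60.77

Checks: |JW| = 36.90 ✓; |WV| = 63.10 ✓.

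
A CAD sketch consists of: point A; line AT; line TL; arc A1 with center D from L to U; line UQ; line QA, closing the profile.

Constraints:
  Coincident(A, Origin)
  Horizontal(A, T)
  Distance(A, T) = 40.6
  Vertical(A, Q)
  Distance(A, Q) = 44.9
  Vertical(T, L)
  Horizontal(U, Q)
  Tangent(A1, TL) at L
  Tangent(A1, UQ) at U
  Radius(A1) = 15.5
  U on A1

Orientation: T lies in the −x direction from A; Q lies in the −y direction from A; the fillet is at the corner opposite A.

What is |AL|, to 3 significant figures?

50.1

The virtual corner opposite A is at (-40.6, -44.9). Since A1 is tangent to TL there, DL ⟂ TL and A1 meets UQ tangentially, so DU is at right angles to UQ, with radius 15.5, so the center D sits 15.5 in from both sides at D = (-25.1, -29.4). That places the tangent points at L = (-40.6, -29.4) on TL and U = (-25.1, -44.9) on UQ. Then |AL| = |L − A| = 50.1.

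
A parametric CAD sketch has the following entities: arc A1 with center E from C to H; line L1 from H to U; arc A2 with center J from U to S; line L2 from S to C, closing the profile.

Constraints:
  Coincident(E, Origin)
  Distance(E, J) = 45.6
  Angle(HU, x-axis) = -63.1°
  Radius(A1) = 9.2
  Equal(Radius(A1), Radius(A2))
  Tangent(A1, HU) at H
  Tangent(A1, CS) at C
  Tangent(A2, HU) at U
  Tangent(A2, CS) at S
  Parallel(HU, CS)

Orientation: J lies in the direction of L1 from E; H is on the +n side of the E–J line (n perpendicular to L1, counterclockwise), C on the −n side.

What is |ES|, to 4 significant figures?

46.52

The slot axis is L1's direction at -63.1°, so u = (cos -63.1°, sin -63.1°) = (0.4524, -0.8918) and n = (−sin -63.1°, cos -63.1°) = (0.8918, 0.4524). E is at the origin and J lies 45.6 along u from E, so J = 45.6·u = (20.63, -40.67). Tangency of A1 to both parallel lines with radius 9.2 puts H and C at E ± 9.2·n: H = (8.205, 4.162), C = (-8.205, -4.162). Equal radii place U and S the same way about J: U = J + 9.2·n = (28.84, -36.50), S = J − 9.2·n = (12.43, -44.83). Then |ES| = |S − E| = 46.52.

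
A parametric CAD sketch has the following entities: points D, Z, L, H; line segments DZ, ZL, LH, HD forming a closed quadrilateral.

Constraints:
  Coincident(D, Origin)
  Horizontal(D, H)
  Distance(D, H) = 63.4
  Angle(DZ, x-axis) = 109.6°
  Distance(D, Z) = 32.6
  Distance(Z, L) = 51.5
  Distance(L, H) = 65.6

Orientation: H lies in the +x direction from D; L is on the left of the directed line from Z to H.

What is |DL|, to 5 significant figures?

66.600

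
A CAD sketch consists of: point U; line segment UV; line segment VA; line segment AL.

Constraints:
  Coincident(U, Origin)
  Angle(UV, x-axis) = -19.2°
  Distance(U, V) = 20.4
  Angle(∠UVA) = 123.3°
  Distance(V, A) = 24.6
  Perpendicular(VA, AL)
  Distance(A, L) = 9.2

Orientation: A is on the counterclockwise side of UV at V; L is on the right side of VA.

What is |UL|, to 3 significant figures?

44.4

U is at the origin; UV runs at -19.2° with length 20.4, so V = 20.4·(cos -19.2°, sin -19.2°) = (19.3, -6.71). ∠UVA = 123.3°, so VA runs at -19.2° + (180° − 123.3°) = 37.5° from the x-axis; with |VA| = 24.6, A = V + 24.6·(cos 37.5°, sin 37.5°) = (38.8, 8.27). The perpendicularity gives AL at right angles to VA; with |AL| = 9.2 on the right of VA, L = A + 9.2·(0.609, -0.793) = (44.4, 0.968). Then |UL| = |L − U| = 44.4.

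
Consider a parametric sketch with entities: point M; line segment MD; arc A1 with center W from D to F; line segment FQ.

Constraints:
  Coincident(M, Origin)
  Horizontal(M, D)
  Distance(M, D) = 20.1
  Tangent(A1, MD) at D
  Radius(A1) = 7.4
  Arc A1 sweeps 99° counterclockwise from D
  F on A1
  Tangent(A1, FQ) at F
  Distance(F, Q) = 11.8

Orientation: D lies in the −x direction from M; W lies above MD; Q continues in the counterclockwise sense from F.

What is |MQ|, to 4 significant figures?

24.96

M is at the origin; MD is horizontal with |MD| = 20.1 and D on the −x side, so D = (-20.10, 0.000). The tangent condition forces WD to be normal to MD, so W = D + (0, 7.4) = (-20.10, 7.400). On A1, D sits at bearing -90° from W; a 99° counterclockwise sweep puts F at bearing 9°, so F = W + 7.4·(cos 9°, sin 9°) = (-12.79, 8.558). A1 meets FQ tangentially, so WF is at right angles to FQ, so FQ runs along (−sin 9°, cos 9°); with |FQ| = 11.8, Q = (-14.64, 20.21). Then |MQ| = |Q − M| = 24.96.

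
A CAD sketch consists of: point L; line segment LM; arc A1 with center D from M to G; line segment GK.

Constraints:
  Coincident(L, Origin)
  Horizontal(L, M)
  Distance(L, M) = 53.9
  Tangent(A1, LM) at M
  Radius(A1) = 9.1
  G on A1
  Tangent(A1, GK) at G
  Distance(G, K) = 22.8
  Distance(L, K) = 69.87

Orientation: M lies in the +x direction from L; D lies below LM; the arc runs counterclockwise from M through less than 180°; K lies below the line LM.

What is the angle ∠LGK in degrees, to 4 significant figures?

148.7°

L is at the origin; LM is horizontal with |LM| = 53.9 and M on the +x side, so M = (53.90, 0.000). A1 meets LM tangentially, so DM is at right angles to LM, so D = M + (0, -9.1) = (53.90, -9.100). Since DG ⟂ GK (tangency), |DK| = √(9.1² + 22.8²) = 24.55 regardless of where G sits on A1. So K lies on both circle(L, 69.87) and circle(D, 24.55); the below-LM intersection is K = (61.96, -32.29). G is the foot of the tangent from K: G = (47.02, -15.06).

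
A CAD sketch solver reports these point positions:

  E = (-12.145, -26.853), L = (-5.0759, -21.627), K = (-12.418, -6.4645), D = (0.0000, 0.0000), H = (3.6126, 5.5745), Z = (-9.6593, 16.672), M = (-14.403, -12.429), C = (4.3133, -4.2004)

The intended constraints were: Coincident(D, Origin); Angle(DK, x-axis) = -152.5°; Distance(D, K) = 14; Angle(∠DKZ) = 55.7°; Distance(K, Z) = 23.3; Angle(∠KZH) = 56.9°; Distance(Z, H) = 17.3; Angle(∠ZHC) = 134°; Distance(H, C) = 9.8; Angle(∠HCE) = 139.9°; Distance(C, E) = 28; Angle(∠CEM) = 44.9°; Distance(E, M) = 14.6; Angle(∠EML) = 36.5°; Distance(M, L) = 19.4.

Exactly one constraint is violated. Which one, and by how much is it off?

Distance(M, L) = 19.4 — off by 6.30.

D = (0.00, 0.00) ✓; DK at -152.5° ✓; |DK| = 14.00 ✓; ∠DKZ = 55.70° ✓; |KZ| = 23.30 ✓; ∠KZH = 56.90° ✓; |ZH| = 17.30 ✓; ∠ZHC = 134.0° ✓; |HC| = 9.800 ✓; ∠HCE = 139.9° ✓; |CE| = 28.00 ✓; ∠CEM = 44.90° ✓; |EM| = 14.60 ✓; ∠EML = 36.50° ✓; |ML| = 13.10 ✗.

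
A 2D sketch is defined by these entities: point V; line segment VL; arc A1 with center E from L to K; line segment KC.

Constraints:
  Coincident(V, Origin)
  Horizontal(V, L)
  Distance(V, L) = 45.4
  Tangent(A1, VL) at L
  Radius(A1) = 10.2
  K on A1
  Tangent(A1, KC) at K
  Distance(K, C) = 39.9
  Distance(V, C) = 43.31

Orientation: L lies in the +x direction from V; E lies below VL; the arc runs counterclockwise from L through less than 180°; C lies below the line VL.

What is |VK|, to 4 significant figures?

36.89

V is at the origin; VL is horizontal with |VL| = 45.4 and L on the +x side, so L = (45.40, 0.000). The tangent condition forces EL to be normal to VL, so E = L + (0, -10.2) = (45.40, -10.20). Since EK ⟂ KC (tangency), |EC| = √(10.2² + 39.9²) = 41.18 regardless of where K sits on A1. So C lies on both circle(V, 43.31) and circle(E, 41.18); the below-VL intersection is C = (16.86, -39.89). K is the foot of the tangent from C: K = (36.52, -5.174).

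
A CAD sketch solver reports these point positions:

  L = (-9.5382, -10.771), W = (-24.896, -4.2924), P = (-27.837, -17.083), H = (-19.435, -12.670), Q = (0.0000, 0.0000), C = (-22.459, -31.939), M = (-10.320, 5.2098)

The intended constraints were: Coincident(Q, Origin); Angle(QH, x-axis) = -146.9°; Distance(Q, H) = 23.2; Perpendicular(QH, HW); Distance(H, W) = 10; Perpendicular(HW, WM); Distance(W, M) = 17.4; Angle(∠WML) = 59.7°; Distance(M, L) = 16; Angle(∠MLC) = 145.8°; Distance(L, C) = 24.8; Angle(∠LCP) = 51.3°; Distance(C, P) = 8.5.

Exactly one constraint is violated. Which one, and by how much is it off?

Distance(C, P) = 8.5 — off by 7.30.

Q = (0.00, 0.00) ✓; QH at -146.9° ✓; |QH| = 23.20 ✓; ∠(QH, HW) = 90.00° ✓; |HW| = 10.00 ✓; ∠(HW, WM) = 90.00° ✓; |WM| = 17.40 ✓; ∠WML = 59.70° ✓; |ML| = 16.00 ✓; ∠MLC = 145.8° ✓; |LC| = 24.80 ✓; ∠LCP = 51.30° ✓; |CP| = 15.80 ✗.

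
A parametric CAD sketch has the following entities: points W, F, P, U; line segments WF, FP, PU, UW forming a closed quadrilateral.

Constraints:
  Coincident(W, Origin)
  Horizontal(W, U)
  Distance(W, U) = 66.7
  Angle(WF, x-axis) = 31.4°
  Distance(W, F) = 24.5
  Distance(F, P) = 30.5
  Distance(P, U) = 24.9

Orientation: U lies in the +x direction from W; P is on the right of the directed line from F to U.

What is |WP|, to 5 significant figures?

43.910

W is at the origin; WU is horizontal with |WU| = 66.7 and U in +x, so U = (66.7, 0). WF runs at 31.4° with |WF| = 24.5, so F = (20.912, 12.765). P is determined by |FP| = 30.5 and |PU| = 24.9 together: it lies at the intersection of circle(F, 30.5) and circle(U, 24.9). With |FU| = 47.534, the foot of the radical line on FU is 27.030 from F and the perpendicular offset is √(30.5² − 27.030²) = 14.128. Taking the right-of-FU solution: P = (43.155, -8.1034).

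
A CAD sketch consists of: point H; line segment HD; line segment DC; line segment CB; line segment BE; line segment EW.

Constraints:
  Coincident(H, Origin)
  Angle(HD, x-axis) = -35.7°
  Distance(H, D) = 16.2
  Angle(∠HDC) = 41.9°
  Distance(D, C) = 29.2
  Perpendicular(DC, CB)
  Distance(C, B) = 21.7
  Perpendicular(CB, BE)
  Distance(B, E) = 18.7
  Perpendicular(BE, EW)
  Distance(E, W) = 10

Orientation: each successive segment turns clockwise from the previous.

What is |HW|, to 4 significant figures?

1.790

H is at the origin; HD runs at -35.7° with length 16.2, so D = (13.16, -9.453). ∠HDC = 41.9° gives DC at -173.8° from the x-axis; with |DC| = 29.2, C = (-15.87, -12.61). DC is perpendicular to CB, so CB runs at 96.20°; with |CB| = 21.7, B = (-18.22, 8.966). CB is perpendicular to BE, so BE runs at 6.200°; with |BE| = 18.7, E = (0.3736, 10.99). The perpendicularity gives EW at right angles to BE, so EW runs at -83.80°; with |EW| = 10.0, W = (1.454, 1.044). Then |HW| = |W − H| = 1.790.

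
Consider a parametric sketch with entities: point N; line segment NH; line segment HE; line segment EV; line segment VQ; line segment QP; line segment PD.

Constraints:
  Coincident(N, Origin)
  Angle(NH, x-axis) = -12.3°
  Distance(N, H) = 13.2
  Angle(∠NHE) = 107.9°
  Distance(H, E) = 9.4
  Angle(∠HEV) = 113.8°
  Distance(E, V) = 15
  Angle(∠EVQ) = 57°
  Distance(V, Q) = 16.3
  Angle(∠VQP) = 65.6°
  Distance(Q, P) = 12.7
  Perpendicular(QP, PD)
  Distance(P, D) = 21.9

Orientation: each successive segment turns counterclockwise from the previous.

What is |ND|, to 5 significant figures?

28.689

N is at the origin; NH runs at -12.3° with length 13.2, so H = (12.897, -2.8120). ∠NHE = 107.9° gives HE at 59.800° from the x-axis; with |HE| = 9.4, E = (17.625, 5.3122). ∠HEV = 113.8° gives EV at 126.00° from the x-axis; with |EV| = 15.0, V = (8.8086, 17.447). ∠EVQ = 57.0° gives VQ at -111.00° from the x-axis; with |VQ| = 16.3, Q = (2.9672, 2.2301). ∠VQP = 65.6° gives QP at 3.4000° from the x-axis; with |QP| = 12.7, P = (15.645, 2.9833). QP ⟂ PD, so PD runs at 93.400°; with |PD| = 21.9, D = (14.346, 24.845). Then |ND| = |D − N| = 28.689.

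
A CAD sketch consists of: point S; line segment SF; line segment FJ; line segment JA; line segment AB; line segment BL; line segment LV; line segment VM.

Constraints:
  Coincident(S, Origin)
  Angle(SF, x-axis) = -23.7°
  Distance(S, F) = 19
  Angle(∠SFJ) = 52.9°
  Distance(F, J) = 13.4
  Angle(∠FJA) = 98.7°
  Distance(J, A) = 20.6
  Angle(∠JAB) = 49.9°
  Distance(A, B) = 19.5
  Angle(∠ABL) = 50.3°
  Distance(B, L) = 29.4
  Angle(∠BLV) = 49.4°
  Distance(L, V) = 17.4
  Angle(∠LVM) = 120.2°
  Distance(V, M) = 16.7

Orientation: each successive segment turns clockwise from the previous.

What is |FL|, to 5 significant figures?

27.695

S is at the origin; SF runs at -23.7° with length 19.0, so F = (17.398, -7.6370). ∠SFJ = 52.9° gives FJ at -150.80° from the x-axis; with |FJ| = 13.4, J = (5.7004, -14.174). ∠FJA = 98.7° gives JA at 127.90° from the x-axis; with |JA| = 20.6, A = (-6.9538, 2.0808). ∠JAB = 49.9° gives AB at -2.2000° from the x-axis; with |AB| = 19.5, B = (12.532, 1.3322). ∠ABL = 50.3° gives BL at -131.90° from the x-axis; with |BL| = 29.4, L = (-7.1025, -20.551). Then |FL| = |L − F| = 27.695.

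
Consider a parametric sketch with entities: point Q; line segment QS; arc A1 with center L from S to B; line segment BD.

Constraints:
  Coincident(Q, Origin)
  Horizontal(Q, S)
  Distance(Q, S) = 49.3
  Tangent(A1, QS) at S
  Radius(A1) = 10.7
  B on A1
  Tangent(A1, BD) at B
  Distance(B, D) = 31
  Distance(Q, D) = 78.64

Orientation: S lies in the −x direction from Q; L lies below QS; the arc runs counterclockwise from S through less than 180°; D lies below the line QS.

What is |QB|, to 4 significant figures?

59.81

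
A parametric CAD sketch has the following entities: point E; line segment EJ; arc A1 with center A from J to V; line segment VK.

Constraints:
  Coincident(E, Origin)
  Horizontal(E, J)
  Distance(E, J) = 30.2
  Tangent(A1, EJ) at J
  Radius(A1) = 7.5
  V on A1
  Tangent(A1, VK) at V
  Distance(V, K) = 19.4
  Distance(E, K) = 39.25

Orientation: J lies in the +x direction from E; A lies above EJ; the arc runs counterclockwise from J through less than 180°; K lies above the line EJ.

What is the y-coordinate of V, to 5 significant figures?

11.123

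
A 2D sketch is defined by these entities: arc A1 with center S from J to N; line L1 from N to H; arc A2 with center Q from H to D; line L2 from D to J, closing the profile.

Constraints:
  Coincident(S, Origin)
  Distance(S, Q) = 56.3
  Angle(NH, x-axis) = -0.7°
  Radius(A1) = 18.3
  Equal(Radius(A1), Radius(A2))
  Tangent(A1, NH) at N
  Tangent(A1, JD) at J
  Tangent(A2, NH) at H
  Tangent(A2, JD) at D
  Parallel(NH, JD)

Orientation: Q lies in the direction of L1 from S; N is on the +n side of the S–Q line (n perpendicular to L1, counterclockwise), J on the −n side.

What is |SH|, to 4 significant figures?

59.20

The slot axis is L1's direction at -0.7°, so u = (cos -0.7°, sin -0.7°) = (0.9999, -0.01222) and n = (−sin -0.7°, cos -0.7°) = (0.01222, 0.9999). S is at the origin and Q lies 56.3 along u from S, so Q = 56.3·u = (56.30, -0.6878). Tangency of A1 to both parallel lines with radius 18.3 puts N and J at S ± 18.3·n: N = (0.2236, 18.30), J = (-0.2236, -18.30). Equal radii place H and D the same way about Q: H = Q + 18.3·n = (56.52, 17.61), D = Q − 18.3·n = (56.07, -18.99). Then |SH| = |H − S| = 59.20.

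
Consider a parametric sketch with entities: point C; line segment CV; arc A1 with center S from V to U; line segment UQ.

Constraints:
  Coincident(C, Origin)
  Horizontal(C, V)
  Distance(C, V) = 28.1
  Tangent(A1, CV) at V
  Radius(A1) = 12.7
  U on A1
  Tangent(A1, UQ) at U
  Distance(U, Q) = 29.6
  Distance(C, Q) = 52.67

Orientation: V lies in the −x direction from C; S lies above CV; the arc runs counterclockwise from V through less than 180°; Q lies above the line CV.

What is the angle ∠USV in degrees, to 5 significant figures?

112.20°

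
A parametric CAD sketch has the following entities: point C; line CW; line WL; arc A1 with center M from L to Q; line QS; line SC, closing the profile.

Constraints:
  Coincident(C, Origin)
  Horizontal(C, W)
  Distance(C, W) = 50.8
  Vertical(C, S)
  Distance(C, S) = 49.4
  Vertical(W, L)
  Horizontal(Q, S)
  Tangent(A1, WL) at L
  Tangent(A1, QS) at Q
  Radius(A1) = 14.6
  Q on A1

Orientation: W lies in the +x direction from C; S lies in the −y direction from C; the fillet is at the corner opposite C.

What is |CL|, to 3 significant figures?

61.6

The virtual corner opposite C is at (50.8, -49.4). Tangency of A1 to WL means the radius ML is perpendicular to WL and tangency of A1 to QS means the radius MQ is perpendicular to QS, with radius 14.6, so the center M sits 14.6 in from both sides at M = (36.2, -34.8). That places the tangent points at L = (50.8, -34.8) on WL and Q = (36.2, -49.4) on QS. Then |CL| = |L − C| = 61.6.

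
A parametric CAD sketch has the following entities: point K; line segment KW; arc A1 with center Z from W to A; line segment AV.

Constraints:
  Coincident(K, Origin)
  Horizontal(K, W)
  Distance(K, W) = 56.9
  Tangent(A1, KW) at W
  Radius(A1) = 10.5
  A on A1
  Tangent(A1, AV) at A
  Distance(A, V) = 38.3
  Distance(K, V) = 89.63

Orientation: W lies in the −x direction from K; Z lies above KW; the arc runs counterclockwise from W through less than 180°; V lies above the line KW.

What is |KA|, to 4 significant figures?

53.03

K is at the origin; KW is horizontal with |KW| = 56.9 and W on the −x side, so W = (-56.90, 0.000). Tangency of A1 to KW means the radius ZW is perpendicular to KW, so Z = W + (0, 10.5) = (-56.90, 10.50). Since ZA ⟂ AV (tangency), |ZV| = √(10.5² + 38.3²) = 39.71 regardless of where A sits on A1. So V lies on both circle(K, 89.63) and circle(Z, 39.71); the above-KW intersection is V = (-78.01, 44.14). A is the foot of the tangent from V: A = (-49.80, 18.23).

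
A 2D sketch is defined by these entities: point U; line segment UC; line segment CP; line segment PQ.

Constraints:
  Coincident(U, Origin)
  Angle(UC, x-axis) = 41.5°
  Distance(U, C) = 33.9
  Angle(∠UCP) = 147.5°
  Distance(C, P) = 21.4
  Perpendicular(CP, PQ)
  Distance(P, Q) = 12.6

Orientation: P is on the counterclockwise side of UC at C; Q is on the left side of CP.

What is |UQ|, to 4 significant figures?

50.31

U is at the origin; UC runs at 41.5° with length 33.9, so C = 33.9·(cos 41.5°, sin 41.5°) = (25.39, 22.46). ∠UCP = 147.5°, so CP runs at 41.5° + (180° − 147.5°) = 74.00° from the x-axis; with |CP| = 21.4, P = C + 21.4·(cos 74.00°, sin 74.00°) = (31.29, 43.03). CP is perpendicular to PQ; with |PQ| = 12.6 on the left of CP, Q = P + 12.6·(-0.9613, 0.2756) = (19.18, 46.51). Then |UQ| = |Q − U| = 50.31.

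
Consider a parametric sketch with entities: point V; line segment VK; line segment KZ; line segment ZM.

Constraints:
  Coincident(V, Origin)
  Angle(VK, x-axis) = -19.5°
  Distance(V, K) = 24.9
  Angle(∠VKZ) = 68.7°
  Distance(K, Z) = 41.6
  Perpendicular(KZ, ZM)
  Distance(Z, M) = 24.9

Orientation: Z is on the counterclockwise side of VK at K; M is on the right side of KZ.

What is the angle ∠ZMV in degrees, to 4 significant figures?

34.09°

V is at the origin; VK runs at -19.5° with length 24.9, so K = 24.9·(cos -19.5°, sin -19.5°) = (23.47, -8.312). ∠VKZ = 68.7°, so KZ runs at -19.5° + (180° − 68.7°) = 91.80° from the x-axis; with |KZ| = 41.6, Z = K + 41.6·(cos 91.80°, sin 91.80°) = (22.17, 33.27). KZ is perpendicular to ZM; with |ZM| = 24.9 on the right of KZ, M = Z + 24.9·(0.9995, 0.03141) = (47.05, 34.05). Then cos ∠ZMV = MZ·MV / (|MZ||MV|), giving 34.09°.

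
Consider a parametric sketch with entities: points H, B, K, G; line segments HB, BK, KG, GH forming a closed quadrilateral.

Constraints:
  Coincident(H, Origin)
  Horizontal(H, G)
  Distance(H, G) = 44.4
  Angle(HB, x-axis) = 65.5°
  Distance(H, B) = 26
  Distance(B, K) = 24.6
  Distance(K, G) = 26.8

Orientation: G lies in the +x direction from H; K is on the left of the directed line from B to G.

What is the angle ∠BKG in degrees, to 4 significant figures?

106.1°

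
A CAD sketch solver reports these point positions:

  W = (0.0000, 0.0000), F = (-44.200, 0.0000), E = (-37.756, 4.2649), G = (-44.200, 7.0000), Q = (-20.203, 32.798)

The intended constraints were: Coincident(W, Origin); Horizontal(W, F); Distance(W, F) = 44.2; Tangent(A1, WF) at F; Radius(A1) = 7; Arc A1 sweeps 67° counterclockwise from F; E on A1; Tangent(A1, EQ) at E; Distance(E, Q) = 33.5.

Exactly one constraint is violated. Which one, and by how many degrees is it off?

Tangent(A1, EQ) at E — off by 8.60°.

W = (0.00, 0.00) ✓; W.y = 0.00, F.y = 0.00 ✓; |WF| = 44.20 ✓; ∠(GF, FW) = 90.00° ✓; |GF| = 7.000 ✓; bearing(G→E) − bearing(G→F) = 67.00° ✓; |GE| = 7.000 ✓; ∠(GE, EQ) = 98.60° ✗; |EQ| = 33.50 ✓.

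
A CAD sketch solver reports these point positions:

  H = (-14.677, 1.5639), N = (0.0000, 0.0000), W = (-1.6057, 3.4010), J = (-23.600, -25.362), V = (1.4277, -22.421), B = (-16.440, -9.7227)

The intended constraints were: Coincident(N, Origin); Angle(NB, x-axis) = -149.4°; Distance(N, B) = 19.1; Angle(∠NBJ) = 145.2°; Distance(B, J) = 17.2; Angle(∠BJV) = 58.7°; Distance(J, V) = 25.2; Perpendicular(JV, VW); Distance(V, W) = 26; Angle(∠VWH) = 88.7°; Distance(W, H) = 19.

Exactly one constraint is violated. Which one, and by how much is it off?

Distance(W, H) = 19 — off by 5.80.

N = (0.00, 0.00) ✓; NB at -149.4° ✓; |NB| = 19.10 ✓; ∠NBJ = 145.2° ✓; |BJ| = 17.20 ✓; ∠BJV = 58.70° ✓; |JV| = 25.20 ✓; ∠(JV, VW) = 90.00° ✓; |VW| = 26.00 ✓; ∠VWH = 88.70° ✓; |WH| = 13.20 ✗.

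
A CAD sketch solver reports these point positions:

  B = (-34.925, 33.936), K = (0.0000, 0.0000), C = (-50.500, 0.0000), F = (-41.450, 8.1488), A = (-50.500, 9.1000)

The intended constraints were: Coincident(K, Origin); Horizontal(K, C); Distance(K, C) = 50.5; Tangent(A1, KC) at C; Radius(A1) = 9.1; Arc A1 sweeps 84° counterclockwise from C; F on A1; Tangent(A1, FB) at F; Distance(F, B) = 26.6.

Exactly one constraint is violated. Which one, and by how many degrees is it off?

Tangent(A1, FB) at F — off by 8.20°.

K = (0.00, 0.00) ✓; K.y = 0.00, C.y = 0.00 ✓; |KC| = 50.50 ✓; ∠(AC, CK) = 90.00° ✓; |AC| = 9.100 ✓; bearing(A→F) − bearing(A→C) = 84.00° ✓; |AF| = 9.100 ✓; ∠(AF, FB) = 98.20° ✗; |FB| = 26.60 ✓.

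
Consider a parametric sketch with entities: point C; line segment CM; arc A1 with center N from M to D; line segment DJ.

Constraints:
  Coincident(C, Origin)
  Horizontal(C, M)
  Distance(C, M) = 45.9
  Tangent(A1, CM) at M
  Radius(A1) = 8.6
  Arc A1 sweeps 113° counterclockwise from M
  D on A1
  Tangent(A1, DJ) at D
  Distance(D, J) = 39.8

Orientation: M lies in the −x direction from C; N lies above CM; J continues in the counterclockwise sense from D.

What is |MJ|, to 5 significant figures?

49.192

On A1, M sits at bearing -90° from N; a 113° counterclockwise sweep puts D at bearing 23°, so D = N + 8.6·(cos 23°, sin 23°) = (-37.984, 11.960). The tangent condition forces ND to be normal to DJ, so DJ runs along (−sin 23°, cos 23°); with |DJ| = 39.8, J = (-53.535, 48.596). Then |MJ| = |J − M| = 49.192.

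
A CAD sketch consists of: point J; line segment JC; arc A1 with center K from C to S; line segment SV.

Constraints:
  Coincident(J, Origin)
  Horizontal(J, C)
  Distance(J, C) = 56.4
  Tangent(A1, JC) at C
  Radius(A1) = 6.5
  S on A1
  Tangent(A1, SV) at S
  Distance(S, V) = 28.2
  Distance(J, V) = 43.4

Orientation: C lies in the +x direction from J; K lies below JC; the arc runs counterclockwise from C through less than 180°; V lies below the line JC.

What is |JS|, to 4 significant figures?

51.16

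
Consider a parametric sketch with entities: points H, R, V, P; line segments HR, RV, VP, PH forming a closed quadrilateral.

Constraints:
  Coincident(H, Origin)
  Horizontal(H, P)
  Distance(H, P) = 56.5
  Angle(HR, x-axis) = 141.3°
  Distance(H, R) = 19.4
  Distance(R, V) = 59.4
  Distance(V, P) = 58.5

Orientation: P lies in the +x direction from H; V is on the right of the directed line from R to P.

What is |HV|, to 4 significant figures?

42.10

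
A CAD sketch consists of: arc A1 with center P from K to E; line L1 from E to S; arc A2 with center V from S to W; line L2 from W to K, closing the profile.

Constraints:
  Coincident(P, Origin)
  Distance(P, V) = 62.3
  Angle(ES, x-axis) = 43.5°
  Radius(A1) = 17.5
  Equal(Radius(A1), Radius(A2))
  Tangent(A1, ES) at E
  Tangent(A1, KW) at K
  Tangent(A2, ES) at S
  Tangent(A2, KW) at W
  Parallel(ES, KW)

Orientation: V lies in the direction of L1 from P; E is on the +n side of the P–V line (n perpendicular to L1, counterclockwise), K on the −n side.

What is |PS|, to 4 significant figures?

64.71

The slot axis is L1's direction at 43.5°, so u = (cos 43.5°, sin 43.5°) = (0.7254, 0.6884) and n = (−sin 43.5°, cos 43.5°) = (-0.6884, 0.7254). P is at the origin and V lies 62.3 along u from P, so V = 62.3·u = (45.19, 42.88). Tangency of A1 to both parallel lines with radius 17.5 puts E and K at P ± 17.5·n: E = (-12.05, 12.69), K = (12.05, -12.69). Equal radii place S and W the same way about V: S = V + 17.5·n = (33.14, 55.58), W = V − 17.5·n = (57.24, 30.19). Then |PS| = |S − P| = 64.71.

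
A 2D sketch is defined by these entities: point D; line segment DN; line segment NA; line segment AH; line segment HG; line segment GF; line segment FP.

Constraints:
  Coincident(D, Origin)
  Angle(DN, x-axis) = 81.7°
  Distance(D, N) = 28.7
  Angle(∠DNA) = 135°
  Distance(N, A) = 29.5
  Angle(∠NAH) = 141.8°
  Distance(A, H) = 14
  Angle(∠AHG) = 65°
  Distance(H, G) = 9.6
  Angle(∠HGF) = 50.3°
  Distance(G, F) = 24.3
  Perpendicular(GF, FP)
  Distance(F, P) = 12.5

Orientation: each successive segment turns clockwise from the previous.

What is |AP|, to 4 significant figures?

21.55

∠HGF = 50.3° gives GF at 113.8° from the x-axis; with |GF| = 24.3, F = (27.70, 59.31). The perpendicularity gives FP at right angles to GF, so FP runs at 23.80°; with |FP| = 12.5, P = (39.14, 64.35). Then |AP| = |P − A| = 21.55.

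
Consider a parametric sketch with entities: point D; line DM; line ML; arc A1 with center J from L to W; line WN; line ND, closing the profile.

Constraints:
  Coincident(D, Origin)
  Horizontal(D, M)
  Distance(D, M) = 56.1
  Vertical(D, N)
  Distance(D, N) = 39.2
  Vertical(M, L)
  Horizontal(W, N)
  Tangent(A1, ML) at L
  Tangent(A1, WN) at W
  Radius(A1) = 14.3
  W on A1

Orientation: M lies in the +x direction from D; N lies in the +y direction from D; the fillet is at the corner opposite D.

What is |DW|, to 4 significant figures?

57.31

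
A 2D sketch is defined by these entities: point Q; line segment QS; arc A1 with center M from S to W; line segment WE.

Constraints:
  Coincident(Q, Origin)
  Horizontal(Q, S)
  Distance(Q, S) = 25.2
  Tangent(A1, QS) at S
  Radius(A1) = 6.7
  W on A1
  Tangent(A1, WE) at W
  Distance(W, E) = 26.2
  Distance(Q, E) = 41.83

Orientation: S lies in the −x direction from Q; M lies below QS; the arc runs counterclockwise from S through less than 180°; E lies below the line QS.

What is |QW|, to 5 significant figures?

32.775

Checks: |MW| = 6.700 ✓; ∠(MW, WE) = 90.00° ✓; |WE| = 26.20 ✓; |QE| = 41.83 ✓.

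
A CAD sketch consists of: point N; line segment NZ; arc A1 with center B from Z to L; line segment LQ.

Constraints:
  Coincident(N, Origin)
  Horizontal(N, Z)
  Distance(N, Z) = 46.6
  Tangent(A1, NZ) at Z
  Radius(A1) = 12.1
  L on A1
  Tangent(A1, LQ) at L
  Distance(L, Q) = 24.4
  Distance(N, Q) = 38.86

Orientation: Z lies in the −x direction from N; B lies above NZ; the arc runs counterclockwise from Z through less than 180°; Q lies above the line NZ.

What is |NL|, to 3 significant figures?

36.3

Checks: |BL| = 12.10 ✓; ∠(BL, LQ) = 90.00° ✓; |LQ| = 24.40 ✓; |NQ| = 38.86 ✓.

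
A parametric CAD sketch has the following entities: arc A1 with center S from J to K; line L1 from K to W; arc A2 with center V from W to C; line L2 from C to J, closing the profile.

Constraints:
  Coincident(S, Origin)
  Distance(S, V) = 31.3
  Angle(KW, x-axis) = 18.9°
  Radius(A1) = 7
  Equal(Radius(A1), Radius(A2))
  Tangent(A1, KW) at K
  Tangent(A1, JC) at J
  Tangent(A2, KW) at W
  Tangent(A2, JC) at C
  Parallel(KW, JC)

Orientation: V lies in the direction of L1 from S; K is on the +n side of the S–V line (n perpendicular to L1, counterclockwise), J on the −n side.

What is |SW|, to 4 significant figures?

32.07

The slot axis is L1's direction at 18.9°, so u = (cos 18.9°, sin 18.9°) = (0.9461, 0.3239) and n = (−sin 18.9°, cos 18.9°) = (-0.3239, 0.9461). S is at the origin and V lies 31.3 along u from S, so V = 31.3·u = (29.61, 10.14). Tangency of A1 to both parallel lines with radius 7.0 puts K and J at S ± 7.0·n: K = (-2.267, 6.623), J = (2.267, -6.623). Equal radii place W and C the same way about V: W = V + 7.0·n = (27.35, 16.76), C = V − 7.0·n = (31.88, 3.516). Then |SW| = |W − S| = 32.07.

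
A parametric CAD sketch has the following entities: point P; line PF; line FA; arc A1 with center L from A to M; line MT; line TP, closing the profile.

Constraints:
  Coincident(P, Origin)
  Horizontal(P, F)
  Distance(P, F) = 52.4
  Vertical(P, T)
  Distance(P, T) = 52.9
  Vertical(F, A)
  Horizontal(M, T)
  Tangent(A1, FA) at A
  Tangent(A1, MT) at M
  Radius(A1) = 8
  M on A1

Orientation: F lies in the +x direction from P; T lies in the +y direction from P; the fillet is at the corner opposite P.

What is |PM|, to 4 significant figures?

69.06

The virtual corner opposite P is at (52.40, 52.90). A1 meets FA tangentially, so LA is at right angles to FA and A1 meets MT tangentially, so LM is at right angles to MT, with radius 8.0, so the center L sits 8.0 in from both sides at L = (44.40, 44.90). That places the tangent points at A = (52.40, 44.90) on FA and M = (44.40, 52.90) on MT. Then |PM| = |M − P| = 69.06.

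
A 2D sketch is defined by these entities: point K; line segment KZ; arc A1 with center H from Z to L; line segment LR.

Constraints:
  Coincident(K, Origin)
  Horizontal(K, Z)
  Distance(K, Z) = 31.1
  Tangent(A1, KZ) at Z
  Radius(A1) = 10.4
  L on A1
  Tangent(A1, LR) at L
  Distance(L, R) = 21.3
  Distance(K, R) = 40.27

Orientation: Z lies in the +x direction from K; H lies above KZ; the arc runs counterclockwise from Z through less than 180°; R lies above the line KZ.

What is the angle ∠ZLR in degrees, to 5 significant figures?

112.46°

K is at the origin; KZ is horizontal with |KZ| = 31.1 and Z on the +x side, so Z = (31.100, 0.0000). The tangent condition forces HZ to be normal to KZ, so H = Z + (0, 10.4) = (31.100, 10.400). Since HL ⟂ LR (tangency), |HR| = √(10.4² + 21.3²) = 23.703 regardless of where L sits on A1. So R lies on both circle(K, 40.27) and circle(H, 23.703); the above-KZ intersection is R = (23.358, 32.803). L is the foot of the tangent from R: L = (38.443, 17.765).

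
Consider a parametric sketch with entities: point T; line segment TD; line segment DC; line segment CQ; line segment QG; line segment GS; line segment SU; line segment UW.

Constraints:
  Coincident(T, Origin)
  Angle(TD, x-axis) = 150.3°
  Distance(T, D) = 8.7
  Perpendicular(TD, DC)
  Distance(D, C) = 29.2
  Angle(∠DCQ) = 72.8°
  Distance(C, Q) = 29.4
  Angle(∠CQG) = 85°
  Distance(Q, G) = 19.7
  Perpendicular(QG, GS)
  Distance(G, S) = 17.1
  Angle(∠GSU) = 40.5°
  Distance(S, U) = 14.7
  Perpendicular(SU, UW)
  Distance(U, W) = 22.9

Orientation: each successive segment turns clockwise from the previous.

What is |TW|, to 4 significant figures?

19.19

T is at the origin; TD runs at 150.3° with length 8.7, so D = (-7.557, 4.310). The perpendicularity gives DC at right angles to TD, so DC runs at 60.30°; with |DC| = 29.2, C = (6.910, 29.67). ∠DCQ = 72.8° gives CQ at -46.90° from the x-axis; with |CQ| = 29.4, Q = (27.00, 8.208). ∠CQG = 85.0° gives QG at -141.9° from the x-axis; with |QG| = 19.7, G = (11.50, -3.948). The perpendicularity gives GS at right angles to QG, so GS runs at 128.1°; with |GS| = 17.1, S = (0.9446, 9.509). ∠GSU = 40.5° gives SU at -11.40° from the x-axis; with |SU| = 14.7, U = (15.35, 6.603). The perpendicularity gives UW at right angles to SU, so UW runs at -101.4°; with |UW| = 22.9, W = (10.83, -15.85). Then |TW| = |W − T| = 19.19.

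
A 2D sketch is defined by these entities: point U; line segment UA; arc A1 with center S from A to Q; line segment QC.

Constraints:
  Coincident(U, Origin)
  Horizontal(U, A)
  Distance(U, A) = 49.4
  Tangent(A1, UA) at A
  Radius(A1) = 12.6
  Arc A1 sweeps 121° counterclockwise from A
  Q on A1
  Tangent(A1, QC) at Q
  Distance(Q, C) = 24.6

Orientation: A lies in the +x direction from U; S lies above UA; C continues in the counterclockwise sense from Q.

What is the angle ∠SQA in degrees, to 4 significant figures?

29.50°

U is at the origin; U and A share the same y with |UA| = 49.4 and A on the +x side, so A = (49.40, 0.000). Tangency of A1 to UA means the radius SA is perpendicular to UA, so S = A + (0, 12.6) = (49.40, 12.60). On A1, A sits at bearing -90° from S; a 121° counterclockwise sweep puts Q at bearing 31°, so Q = S + 12.6·(cos 31°, sin 31°) = (60.20, 19.09). Then cos ∠SQA = QS·QA / (|QS||QA|), giving 29.50°.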